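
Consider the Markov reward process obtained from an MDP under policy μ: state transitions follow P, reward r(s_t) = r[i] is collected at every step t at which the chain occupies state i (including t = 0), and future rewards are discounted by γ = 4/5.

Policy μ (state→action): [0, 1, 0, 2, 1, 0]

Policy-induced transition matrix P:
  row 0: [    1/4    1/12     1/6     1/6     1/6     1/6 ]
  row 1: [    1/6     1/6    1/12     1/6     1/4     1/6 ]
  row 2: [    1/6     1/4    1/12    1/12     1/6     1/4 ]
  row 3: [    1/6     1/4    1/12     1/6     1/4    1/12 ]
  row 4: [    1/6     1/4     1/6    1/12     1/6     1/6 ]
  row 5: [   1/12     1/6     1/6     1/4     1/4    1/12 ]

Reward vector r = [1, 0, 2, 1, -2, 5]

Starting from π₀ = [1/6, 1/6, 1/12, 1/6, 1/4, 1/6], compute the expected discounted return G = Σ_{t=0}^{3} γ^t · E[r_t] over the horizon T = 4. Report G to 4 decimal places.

t=0: π = [0.1667, 0.1667, 0.0833, 0.1667, 0.2500, 0.1667], E[r] = 0.8333, γ^t·E[r] = 0.833333, running G = 0.833333
t=1: π = [0.1667, 0.1944, 0.1319, 0.1528, 0.2083, 0.1458], E[r] = 0.8958, γ^t·E[r] = 0.716667, running G = 1.550000
t=2: π = [0.1684, 0.1939, 0.1267, 0.1505, 0.2078, 0.1528], E[r] = 0.9207, γ^t·E[r] = 0.589259, running G = 2.139259
t=3: π = [0.1680, 0.1930, 0.1274, 0.1515, 0.2081, 0.1520], E[r] = 0.9179, γ^t·E[r] = 0.469975, running G = 2.609235

G = 2.6092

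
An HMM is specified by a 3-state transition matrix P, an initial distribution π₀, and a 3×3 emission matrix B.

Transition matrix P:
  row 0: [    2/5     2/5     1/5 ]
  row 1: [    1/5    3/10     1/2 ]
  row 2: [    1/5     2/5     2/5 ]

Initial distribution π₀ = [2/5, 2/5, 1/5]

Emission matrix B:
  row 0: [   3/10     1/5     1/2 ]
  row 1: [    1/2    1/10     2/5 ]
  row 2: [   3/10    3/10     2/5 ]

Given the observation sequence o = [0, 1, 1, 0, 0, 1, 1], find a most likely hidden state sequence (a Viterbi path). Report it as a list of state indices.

path = [1, 2, 2, 1, 1, 2, 2]

t=0: δ = [1.200e-01, 2.000e-01, 6.000e-02]  (obs o_0=0)
t=1: δ = [9.600e-03, 6.000e-03, 3.000e-02]  ψ = [0, 1, 1]  (obs o_1=1)
t=2: δ = [1.200e-03, 1.200e-03, 3.600e-03]  ψ = [2, 2, 2]  (obs o_2=1)
t=3: δ = [2.160e-04, 7.200e-04, 4.320e-04]  ψ = [2, 2, 2]  (obs o_3=0)
t=4: δ = [4.320e-05, 1.080e-04, 1.080e-04]  ψ = [1, 1, 1]  (obs o_4=0)
t=5: δ = [4.320e-06, 4.320e-06, 1.620e-05]  ψ = [1, 2, 1]  (obs o_5=1)
t=6: δ = [6.480e-07, 6.480e-07, 1.944e-06]  ψ = [2, 2, 2]  (obs o_6=1)
backtrack: best end state = 2; path = [1, 2, 2, 1, 1, 2, 2]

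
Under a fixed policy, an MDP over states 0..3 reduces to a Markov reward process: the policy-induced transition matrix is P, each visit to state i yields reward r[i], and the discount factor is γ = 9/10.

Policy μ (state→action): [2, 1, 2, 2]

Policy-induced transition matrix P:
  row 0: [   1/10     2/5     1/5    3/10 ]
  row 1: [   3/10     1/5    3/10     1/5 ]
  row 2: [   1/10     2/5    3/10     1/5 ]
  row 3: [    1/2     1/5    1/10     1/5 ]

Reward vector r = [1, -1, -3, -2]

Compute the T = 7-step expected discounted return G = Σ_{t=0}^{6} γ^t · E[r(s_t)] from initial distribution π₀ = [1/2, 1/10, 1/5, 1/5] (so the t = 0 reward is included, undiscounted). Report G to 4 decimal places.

t=0: π = [0.5000, 0.1000, 0.2000, 0.2000], E[r] = -0.6000, γ^t·E[r] = -0.600000, running G = -0.600000
t=1: π = [0.2000, 0.3400, 0.2100, 0.2500], E[r] = -1.2700, γ^t·E[r] = -1.143000, running G = -1.743000
t=2: π = [0.2680, 0.2820, 0.2300, 0.2200], E[r] = -1.1440, γ^t·E[r] = -0.926640, running G = -2.669640
t=3: π = [0.2444, 0.2996, 0.2292, 0.2268], E[r] = -1.1964, γ^t·E[r] = -0.872176, running G = -3.541816
t=4: π = [0.2506, 0.2947, 0.2302, 0.2244], E[r] = -1.1836, γ^t·E[r] = -0.776534, running G = -4.318349
t=5: π = [0.2487, 0.2962, 0.2300, 0.2251], E[r] = -1.1877, γ^t·E[r] = -0.701337, running G = -5.019686
t=6: π = [0.2493, 0.2958, 0.2301, 0.2249], E[r] = -1.1866, γ^t·E[r] = -0.630599, running G = -5.650285

G = -5.6503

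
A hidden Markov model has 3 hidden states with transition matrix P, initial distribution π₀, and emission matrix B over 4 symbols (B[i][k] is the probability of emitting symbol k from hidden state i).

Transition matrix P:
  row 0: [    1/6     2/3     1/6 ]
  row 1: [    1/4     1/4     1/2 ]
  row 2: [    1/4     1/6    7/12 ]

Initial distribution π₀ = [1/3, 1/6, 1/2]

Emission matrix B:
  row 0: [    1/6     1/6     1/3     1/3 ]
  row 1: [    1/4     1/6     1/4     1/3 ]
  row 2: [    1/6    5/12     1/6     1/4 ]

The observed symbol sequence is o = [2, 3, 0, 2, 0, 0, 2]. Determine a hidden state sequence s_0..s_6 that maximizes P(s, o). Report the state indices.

t=0: δ = [1.111e-01, 4.167e-02, 8.333e-02]  (obs o_0=2)
t=1: δ = [6.944e-03, 2.469e-02, 1.215e-02]  ψ = [2, 0, 2]  (obs o_1=3)
t=2: δ = [1.029e-03, 1.543e-03, 2.058e-03]  ψ = [1, 1, 1]  (obs o_2=0)
t=3: δ = [1.715e-04, 1.715e-04, 2.000e-04]  ψ = [2, 0, 2]  (obs o_3=2)
t=4: δ = [8.335e-06, 2.858e-05, 1.945e-05]  ψ = [2, 0, 2]  (obs o_4=0)
t=5: δ = [1.191e-06, 1.786e-06, 2.381e-06]  ψ = [1, 1, 1]  (obs o_5=0)
t=6: δ = [1.985e-07, 1.985e-07, 2.315e-07]  ψ = [2, 0, 2]  (obs o_6=2)
backtrack: best end state = 2; path = [0, 1, 2, 0, 1, 2, 2]

path = [0, 1, 2, 0, 1, 2, 2]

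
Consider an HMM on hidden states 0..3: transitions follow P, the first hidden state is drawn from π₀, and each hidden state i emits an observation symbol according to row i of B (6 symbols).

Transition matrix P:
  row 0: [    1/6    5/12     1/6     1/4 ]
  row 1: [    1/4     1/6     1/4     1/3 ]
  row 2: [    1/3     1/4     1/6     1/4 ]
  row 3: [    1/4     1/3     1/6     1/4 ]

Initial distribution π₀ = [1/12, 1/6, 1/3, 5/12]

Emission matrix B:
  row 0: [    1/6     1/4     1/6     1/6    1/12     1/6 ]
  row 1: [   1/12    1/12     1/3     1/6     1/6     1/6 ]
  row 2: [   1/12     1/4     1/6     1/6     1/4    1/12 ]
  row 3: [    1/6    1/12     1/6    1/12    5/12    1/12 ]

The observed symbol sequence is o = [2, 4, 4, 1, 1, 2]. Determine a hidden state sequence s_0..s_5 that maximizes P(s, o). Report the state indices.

path = [1, 3, 3, 2, 0, 1]

t=0: δ = [1.389e-02, 5.556e-02, 5.556e-02, 6.944e-02]  (obs o_0=2)
t=1: δ = [1.543e-03, 3.858e-03, 3.472e-03, 7.716e-03]  ψ = [2, 3, 1, 1]  (obs o_1=4)
t=2: δ = [1.608e-04, 4.287e-04, 3.215e-04, 8.038e-04]  ψ = [3, 3, 3, 3]  (obs o_2=4)
t=3: δ = [5.023e-05, 2.233e-05, 3.349e-05, 1.674e-05]  ψ = [3, 3, 3, 3]  (obs o_3=1)
t=4: δ = [2.791e-06, 1.744e-06, 2.093e-06, 1.047e-06]  ψ = [2, 0, 0, 0]  (obs o_4=1)
t=5: δ = [1.163e-07, 3.876e-07, 7.752e-08, 1.163e-07]  ψ = [2, 0, 0, 0]  (obs o_5=2)
backtrack: best end state = 1; path = [1, 3, 3, 2, 0, 1]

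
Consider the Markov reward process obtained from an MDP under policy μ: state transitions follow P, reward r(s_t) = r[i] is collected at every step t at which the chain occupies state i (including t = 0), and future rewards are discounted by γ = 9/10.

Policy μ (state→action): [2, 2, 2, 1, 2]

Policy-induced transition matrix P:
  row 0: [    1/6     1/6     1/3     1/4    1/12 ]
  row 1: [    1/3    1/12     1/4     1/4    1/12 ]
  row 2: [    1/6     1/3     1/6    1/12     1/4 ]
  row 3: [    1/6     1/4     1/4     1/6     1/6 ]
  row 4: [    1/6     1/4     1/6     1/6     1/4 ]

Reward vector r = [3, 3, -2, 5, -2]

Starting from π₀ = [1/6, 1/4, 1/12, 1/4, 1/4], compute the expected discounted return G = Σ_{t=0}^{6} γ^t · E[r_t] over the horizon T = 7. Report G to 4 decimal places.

t=0: π = [0.1667, 0.2500, 0.0833, 0.2500, 0.2500], E[r] = 1.8333, γ^t·E[r] = 1.833333, running G = 1.833333
t=1: π = [0.2083, 0.2014, 0.2361, 0.1944, 0.1597], E[r] = 1.4097, γ^t·E[r] = 1.268750, running G = 3.102083
t=2: π = [0.2002, 0.2188, 0.2344, 0.1811, 0.1655], E[r] = 1.3628, γ^t·E[r] = 1.103906, running G = 4.205990
t=3: π = [0.2031, 0.2164, 0.2334, 0.1821, 0.1651], E[r] = 1.3719, γ^t·E[r] = 1.000125, running G = 5.206115
t=4: π = [0.2027, 0.2165, 0.2337, 0.1822, 0.1649], E[r] = 1.3712, γ^t·E[r] = 0.899635, running G = 6.105750
t=5: π = [0.2027, 0.2165, 0.2337, 0.1821, 0.1650], E[r] = 1.3711, γ^t·E[r] = 0.809621, running G = 6.915371
t=6: π = [0.2028, 0.2165, 0.2337, 0.1821, 0.1649], E[r] = 1.3711, γ^t·E[r] = 0.728680, running G = 7.644051

G = 7.6441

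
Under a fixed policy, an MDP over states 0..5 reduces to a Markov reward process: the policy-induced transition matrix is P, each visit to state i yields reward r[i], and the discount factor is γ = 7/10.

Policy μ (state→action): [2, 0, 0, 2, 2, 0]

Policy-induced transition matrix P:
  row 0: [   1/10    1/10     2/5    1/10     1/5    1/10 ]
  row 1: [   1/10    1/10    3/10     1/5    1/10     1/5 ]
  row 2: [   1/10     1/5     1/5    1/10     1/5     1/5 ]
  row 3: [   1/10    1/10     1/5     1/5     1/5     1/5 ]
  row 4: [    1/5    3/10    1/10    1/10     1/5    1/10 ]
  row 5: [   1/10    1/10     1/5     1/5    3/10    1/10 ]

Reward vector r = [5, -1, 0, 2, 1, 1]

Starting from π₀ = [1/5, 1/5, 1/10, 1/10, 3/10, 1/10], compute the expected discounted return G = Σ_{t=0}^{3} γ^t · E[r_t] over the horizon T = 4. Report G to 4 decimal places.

t=0: π = [0.2000, 0.2000, 0.1000, 0.1000, 0.3000, 0.1000], E[r] = 1.4000, γ^t·E[r] = 1.400000, running G = 1.400000
t=1: π = [0.1300, 0.1700, 0.2300, 0.1400, 0.1900, 0.1400], E[r] = 1.0900, γ^t·E[r] = 0.763000, running G = 2.163000
t=2: π = [0.1190, 0.1610, 0.2240, 0.1450, 0.1970, 0.1540], E[r] = 1.0750, γ^t·E[r] = 0.526750, running G = 2.689750
t=3: π = [0.1197, 0.1618, 0.2202, 0.1460, 0.1993, 0.1530], E[r] = 1.0810, γ^t·E[r] = 0.370783, running G = 3.060533

G = 3.0605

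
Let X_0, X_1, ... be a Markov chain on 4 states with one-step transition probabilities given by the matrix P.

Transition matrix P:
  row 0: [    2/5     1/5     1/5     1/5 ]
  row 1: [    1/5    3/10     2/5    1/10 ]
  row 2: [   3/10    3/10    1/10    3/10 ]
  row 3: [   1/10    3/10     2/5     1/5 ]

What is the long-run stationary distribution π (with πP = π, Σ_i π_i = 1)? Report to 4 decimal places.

Balance equations π_j = Σ_i π_i·P[i][j]:
  π_0 = 2/5·π_0 + 1/5·π_1 + 3/10·π_2 + 1/10·π_3
  π_1 = 1/5·π_0 + 3/10·π_1 + 3/10·π_2 + 3/10·π_3
  π_2 = 1/5·π_0 + 2/5·π_1 + 1/10·π_2 + 2/5·π_3
  normalize: π_0 + π_1 + π_2 + π_3 = 1
Solving the linear system gives exactly π = [83/321, 88/321, 86/321, 64/321].

π = [0.2586, 0.2741, 0.2679, 0.1994]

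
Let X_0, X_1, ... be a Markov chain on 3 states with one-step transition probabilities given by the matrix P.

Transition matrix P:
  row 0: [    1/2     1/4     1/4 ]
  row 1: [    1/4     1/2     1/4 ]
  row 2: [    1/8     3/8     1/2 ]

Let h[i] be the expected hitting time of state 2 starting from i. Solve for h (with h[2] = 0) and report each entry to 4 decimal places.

First-step conditioning: h[2] = 0; for i ≠ 2, h[i] = 1 + Σ_k P[i][k]·h[k].
  h[0] = 1 + 1/2·h[0] + 1/4·h[1]
  h[1] = 1 + 1/4·h[0] + 1/2·h[1]
Solving the 2×2 linear system over states ≠ 2 gives exactly h = [4, 4, 0] (h[2] = 0 is the target).

h = [4.0000, 4.0000, 0.0000]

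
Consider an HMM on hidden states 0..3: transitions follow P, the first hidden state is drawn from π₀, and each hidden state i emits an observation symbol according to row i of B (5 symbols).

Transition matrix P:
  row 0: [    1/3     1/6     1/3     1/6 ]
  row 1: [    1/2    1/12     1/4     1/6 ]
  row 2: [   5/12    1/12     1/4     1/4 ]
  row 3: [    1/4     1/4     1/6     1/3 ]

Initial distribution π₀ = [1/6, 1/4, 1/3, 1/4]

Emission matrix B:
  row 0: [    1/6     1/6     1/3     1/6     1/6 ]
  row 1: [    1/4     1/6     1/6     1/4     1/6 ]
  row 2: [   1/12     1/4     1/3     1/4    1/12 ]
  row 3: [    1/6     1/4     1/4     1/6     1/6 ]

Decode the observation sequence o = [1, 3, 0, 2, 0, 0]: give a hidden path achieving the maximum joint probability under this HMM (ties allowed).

path = [2, 2, 0, 2, 0, 0]

t=0: δ = [2.778e-02, 4.167e-02, 8.333e-02, 6.250e-02]  (obs o_0=1)
t=1: δ = [5.787e-03, 3.906e-03, 5.208e-03, 3.472e-03]  ψ = [2, 3, 2, 2]  (obs o_1=3)
t=2: δ = [3.617e-04, 2.411e-04, 1.608e-04, 2.170e-04]  ψ = [2, 0, 0, 2]  (obs o_2=0)
t=3: δ = [4.019e-05, 1.005e-05, 4.019e-05, 1.808e-05]  ψ = [0, 0, 0, 3]  (obs o_3=2)
t=4: δ = [2.791e-06, 1.674e-06, 1.116e-06, 1.674e-06]  ψ = [2, 0, 0, 2]  (obs o_4=0)
t=5: δ = [1.550e-07, 1.163e-07, 7.752e-08, 9.303e-08]  ψ = [0, 0, 0, 3]  (obs o_5=0)
backtrack: best end state = 0; path = [2, 2, 0, 2, 0, 0]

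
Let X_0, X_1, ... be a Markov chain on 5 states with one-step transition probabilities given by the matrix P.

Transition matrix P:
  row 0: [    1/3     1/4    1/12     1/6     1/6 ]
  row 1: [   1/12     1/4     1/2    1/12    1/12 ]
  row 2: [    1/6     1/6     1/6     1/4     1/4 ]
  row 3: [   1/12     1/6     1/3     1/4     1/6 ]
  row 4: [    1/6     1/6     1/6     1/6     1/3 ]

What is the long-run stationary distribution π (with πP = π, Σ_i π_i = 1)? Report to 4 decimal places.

π = [0.1617, 0.1965, 0.2498, 0.1867, 0.2053]

Balance equations π_j = Σ_i π_i·P[i][j]:
  π_0 = 1/3·π_0 + 1/12·π_1 + 1/6·π_2 + 1/12·π_3 + 1/6·π_4
  π_1 = 1/4·π_0 + 1/4·π_1 + 1/6·π_2 + 1/6·π_3 + 1/6·π_4
  π_2 = 1/12·π_0 + 1/2·π_1 + 1/6·π_2 + 1/3·π_3 + 1/6·π_4
  π_3 = 1/6·π_0 + 1/12·π_1 + 1/4·π_2 + 1/4·π_3 + 1/6·π_4
  normalize: π_0 + π_1 + π_2 + π_3 + π_4 = 1
Solving the linear system gives exactly π = [2330/14411, 2832/14411, 3600/14411, 2690/14411, 2959/14411].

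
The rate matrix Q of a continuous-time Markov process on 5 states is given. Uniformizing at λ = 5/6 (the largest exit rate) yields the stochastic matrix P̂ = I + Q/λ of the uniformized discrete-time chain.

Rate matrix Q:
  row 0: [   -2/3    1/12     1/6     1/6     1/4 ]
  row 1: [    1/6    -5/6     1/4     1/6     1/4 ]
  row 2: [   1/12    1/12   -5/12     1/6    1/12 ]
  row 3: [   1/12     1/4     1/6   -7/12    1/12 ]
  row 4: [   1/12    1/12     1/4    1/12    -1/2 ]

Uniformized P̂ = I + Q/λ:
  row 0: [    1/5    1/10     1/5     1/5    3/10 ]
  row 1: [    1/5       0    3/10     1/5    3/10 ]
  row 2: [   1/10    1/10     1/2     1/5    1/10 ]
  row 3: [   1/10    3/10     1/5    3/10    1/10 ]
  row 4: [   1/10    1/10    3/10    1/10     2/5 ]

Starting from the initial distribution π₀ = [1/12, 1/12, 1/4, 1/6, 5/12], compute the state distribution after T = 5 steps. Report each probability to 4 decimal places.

π = [0.1252, 0.1269, 0.3347, 0.1983, 0.2149]

t=0: π = [0.0833, 0.0833, 0.2500, 0.1667, 0.4167]
t=1: π = [0.1167, 0.1250, 0.3250, 0.1750, 0.2583]
t=2: π = [0.1242, 0.1225, 0.3358, 0.1917, 0.2258]
t=3: π = [0.1247, 0.1261, 0.3356, 0.1966, 0.2171]
t=4: π = [0.1251, 0.1267, 0.3350, 0.1980, 0.2153]
t=5: π = [0.1252, 0.1269, 0.3347, 0.1983, 0.2149]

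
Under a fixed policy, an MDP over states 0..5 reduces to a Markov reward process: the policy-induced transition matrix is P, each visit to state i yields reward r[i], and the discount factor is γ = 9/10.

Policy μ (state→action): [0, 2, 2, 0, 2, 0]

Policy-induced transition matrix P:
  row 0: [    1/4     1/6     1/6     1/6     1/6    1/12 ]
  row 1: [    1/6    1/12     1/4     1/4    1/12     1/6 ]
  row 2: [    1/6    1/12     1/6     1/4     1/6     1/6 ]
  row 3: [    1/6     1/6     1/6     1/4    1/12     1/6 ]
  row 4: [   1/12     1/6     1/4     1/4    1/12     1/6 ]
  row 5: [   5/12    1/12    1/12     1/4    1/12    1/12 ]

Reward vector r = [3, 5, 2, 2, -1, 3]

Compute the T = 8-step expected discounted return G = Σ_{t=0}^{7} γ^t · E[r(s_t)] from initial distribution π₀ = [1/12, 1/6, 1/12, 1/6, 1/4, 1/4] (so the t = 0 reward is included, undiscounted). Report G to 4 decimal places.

t=0: π = [0.0833, 0.1667, 0.0833, 0.1667, 0.2500, 0.2500], E[r] = 2.0833, γ^t·E[r] = 2.083333, running G = 2.083333
t=1: π = [0.2153, 0.1250, 0.1806, 0.2431, 0.0972, 0.1389], E[r] = 2.4375, γ^t·E[r] = 2.193750, running G = 4.277083
t=2: π = [0.2112, 0.1296, 0.1736, 0.2321, 0.1163, 0.1372], E[r] = 2.3883, γ^t·E[r] = 1.934531, running G = 6.211615
t=3: π = [0.2089, 0.1300, 0.1757, 0.2324, 0.1154, 0.1376], E[r] = 2.3902, γ^t·E[r] = 1.742449, running G = 7.954064
t=4: π = [0.2089, 0.1297, 0.1756, 0.2326, 0.1154, 0.1378], E[r] = 2.3897, γ^t·E[r] = 1.567864, running G = 9.521928
t=5: π = [0.2089, 0.1297, 0.1756, 0.2326, 0.1154, 0.1378], E[r] = 2.3898, γ^t·E[r] = 1.411133, running G = 10.933061
t=6: π = [0.2089, 0.1297, 0.1756, 0.2326, 0.1154, 0.1378], E[r] = 2.3898, γ^t·E[r] = 1.270023, running G = 12.203084
t=7: π = [0.2089, 0.1297, 0.1756, 0.2326, 0.1154, 0.1378], E[r] = 2.3898, γ^t·E[r] = 1.143020, running G = 13.346104

G = 13.3461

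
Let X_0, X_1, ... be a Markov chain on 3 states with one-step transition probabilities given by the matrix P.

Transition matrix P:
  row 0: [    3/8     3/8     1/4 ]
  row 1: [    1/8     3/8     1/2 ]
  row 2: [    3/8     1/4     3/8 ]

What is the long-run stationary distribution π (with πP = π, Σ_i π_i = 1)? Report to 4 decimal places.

π = [0.2931, 0.3276, 0.3793]

Balance equations π_j = Σ_i π_i·P[i][j]:
  π_0 = 3/8·π_0 + 1/8·π_1 + 3/8·π_2
  π_1 = 3/8·π_0 + 3/8·π_1 + 1/4·π_2
  normalize: π_0 + π_1 + π_2 = 1
Solving the linear system gives exactly π = [17/58, 19/58, 11/29].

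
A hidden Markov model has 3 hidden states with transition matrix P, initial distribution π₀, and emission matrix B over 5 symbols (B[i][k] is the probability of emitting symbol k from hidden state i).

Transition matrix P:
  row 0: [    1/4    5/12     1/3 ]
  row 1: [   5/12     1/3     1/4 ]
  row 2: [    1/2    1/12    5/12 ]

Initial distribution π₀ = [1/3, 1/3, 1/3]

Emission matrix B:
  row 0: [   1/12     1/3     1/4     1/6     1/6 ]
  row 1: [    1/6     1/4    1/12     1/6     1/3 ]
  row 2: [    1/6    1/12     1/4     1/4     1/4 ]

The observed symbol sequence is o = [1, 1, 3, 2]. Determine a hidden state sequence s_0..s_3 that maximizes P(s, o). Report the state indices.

t=0: δ = [1.111e-01, 8.333e-02, 2.778e-02]  (obs o_0=1)
t=1: δ = [1.157e-02, 1.157e-02, 3.086e-03]  ψ = [1, 0, 0]  (obs o_1=1)
t=2: δ = [8.038e-04, 8.038e-04, 9.645e-04]  ψ = [1, 0, 0]  (obs o_2=3)
t=3: δ = [1.206e-04, 2.791e-05, 1.005e-04]  ψ = [2, 0, 2]  (obs o_3=2)
backtrack: best end state = 0; path = [1, 0, 2, 0]

path = [1, 0, 2, 0]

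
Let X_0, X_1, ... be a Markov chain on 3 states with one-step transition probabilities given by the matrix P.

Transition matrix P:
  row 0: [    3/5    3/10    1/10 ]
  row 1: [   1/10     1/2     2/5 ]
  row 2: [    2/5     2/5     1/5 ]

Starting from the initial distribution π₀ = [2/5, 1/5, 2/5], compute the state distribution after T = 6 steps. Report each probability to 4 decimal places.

t=0: π = [0.4000, 0.2000, 0.4000]
t=1: π = [0.4200, 0.3800, 0.2000]
t=2: π = [0.3700, 0.3960, 0.2340]
t=3: π = [0.3552, 0.4026, 0.2422]
t=4: π = [0.3503, 0.4047, 0.2450]
t=5: π = [0.3486, 0.4054, 0.2459]
t=6: π = [0.3481, 0.4057, 0.2462]

π = [0.3481, 0.4057, 0.2462]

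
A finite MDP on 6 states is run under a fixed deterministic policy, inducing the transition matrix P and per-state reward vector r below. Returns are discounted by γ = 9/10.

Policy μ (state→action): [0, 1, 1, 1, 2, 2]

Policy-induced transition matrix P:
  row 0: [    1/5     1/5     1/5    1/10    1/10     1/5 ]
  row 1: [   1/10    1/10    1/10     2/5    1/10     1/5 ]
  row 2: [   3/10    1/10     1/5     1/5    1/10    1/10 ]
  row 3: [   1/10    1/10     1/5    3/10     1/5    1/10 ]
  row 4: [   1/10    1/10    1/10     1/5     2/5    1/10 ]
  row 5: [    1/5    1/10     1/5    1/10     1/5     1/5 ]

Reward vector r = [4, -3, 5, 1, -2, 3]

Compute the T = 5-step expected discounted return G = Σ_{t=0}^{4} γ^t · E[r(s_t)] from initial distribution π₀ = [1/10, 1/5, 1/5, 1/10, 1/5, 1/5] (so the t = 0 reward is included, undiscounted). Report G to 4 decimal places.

t=0: π = [0.1000, 0.2000, 0.2000, 0.1000, 0.2000, 0.2000], E[r] = 1.1000, γ^t·E[r] = 1.100000, running G = 1.100000
t=1: π = [0.1700, 0.1100, 0.1600, 0.2200, 0.1900, 0.1500], E[r] = 1.4400, γ^t·E[r] = 1.296000, running G = 2.396000
t=2: π = [0.1640, 0.1170, 0.1700, 0.2120, 0.1940, 0.1430], E[r] = 1.4080, γ^t·E[r] = 1.140480, running G = 3.536480
t=3: π = [0.1647, 0.1164, 0.1689, 0.2139, 0.1937, 0.1424], E[r] = 1.4078, γ^t·E[r] = 1.026286, running G = 4.562766
t=4: π = [0.1645, 0.1165, 0.1690, 0.2140, 0.1937, 0.1424], E[r] = 1.4070, γ^t·E[r] = 0.923152, running G = 5.485919

G = 5.4859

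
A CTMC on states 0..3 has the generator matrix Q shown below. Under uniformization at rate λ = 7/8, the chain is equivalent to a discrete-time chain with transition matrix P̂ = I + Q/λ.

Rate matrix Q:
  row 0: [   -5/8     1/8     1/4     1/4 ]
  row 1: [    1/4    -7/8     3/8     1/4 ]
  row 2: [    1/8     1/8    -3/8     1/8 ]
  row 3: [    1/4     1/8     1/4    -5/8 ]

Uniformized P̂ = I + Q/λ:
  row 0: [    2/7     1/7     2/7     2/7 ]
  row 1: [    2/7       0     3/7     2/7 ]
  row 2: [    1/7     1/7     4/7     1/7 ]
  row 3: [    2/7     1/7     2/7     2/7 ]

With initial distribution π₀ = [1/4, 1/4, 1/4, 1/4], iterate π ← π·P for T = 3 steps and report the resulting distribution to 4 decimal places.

π = [0.2267, 0.1246, 0.4220, 0.2267]

t=0: π = [0.2500, 0.2500, 0.2500, 0.2500]
t=1: π = [0.2500, 0.1071, 0.3929, 0.2500]
t=2: π = [0.2296, 0.1276, 0.4133, 0.2296]
t=3: π = [0.2267, 0.1246, 0.4220, 0.2267]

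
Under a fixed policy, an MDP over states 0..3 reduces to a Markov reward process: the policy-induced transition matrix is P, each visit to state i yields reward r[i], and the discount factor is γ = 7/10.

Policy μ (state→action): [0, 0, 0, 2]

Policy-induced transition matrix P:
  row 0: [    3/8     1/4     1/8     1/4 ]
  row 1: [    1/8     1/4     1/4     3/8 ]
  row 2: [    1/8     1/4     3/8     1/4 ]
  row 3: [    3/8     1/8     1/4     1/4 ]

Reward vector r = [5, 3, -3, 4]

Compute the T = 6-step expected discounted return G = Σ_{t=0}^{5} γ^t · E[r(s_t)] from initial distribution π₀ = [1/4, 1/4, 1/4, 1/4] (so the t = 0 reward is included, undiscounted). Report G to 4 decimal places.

G = 6.6991

t=0: π = [0.2500, 0.2500, 0.2500, 0.2500], E[r] = 2.2500, γ^t·E[r] = 2.250000, running G = 2.250000
t=1: π = [0.2500, 0.2188, 0.2500, 0.2813], E[r] = 2.2813, γ^t·E[r] = 1.596875, running G = 3.846875
t=2: π = [0.2578, 0.2148, 0.2500, 0.2773], E[r] = 2.2930, γ^t·E[r] = 1.123555, running G = 4.970430
t=3: π = [0.2588, 0.2153, 0.2490, 0.2769], E[r] = 2.3003, γ^t·E[r] = 0.789000, running G = 5.759430
t=4: π = [0.2589, 0.2154, 0.2488, 0.2769], E[r] = 2.3021, γ^t·E[r] = 0.552725, running G = 6.312155
t=5: π = [0.2590, 0.2154, 0.2487, 0.2769], E[r] = 2.3024, γ^t·E[r] = 0.386971, running G = 6.699126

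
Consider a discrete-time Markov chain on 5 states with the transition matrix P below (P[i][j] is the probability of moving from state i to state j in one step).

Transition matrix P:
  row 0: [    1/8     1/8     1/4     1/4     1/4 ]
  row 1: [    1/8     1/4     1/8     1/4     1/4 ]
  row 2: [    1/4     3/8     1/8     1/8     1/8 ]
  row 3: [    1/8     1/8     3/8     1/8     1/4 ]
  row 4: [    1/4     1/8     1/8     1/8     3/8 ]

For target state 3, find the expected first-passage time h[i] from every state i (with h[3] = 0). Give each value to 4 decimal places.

h = [5.1054, 5.0370, 5.5840, 0.0000, 5.7664]

First-step conditioning: h[3] = 0; for i ≠ 3, h[i] = 1 + Σ_k P[i][k]·h[k].
  h[0] = 1 + 1/8·h[0] + 1/8·h[1] + 1/4·h[2] + 1/4·h[4]
  h[1] = 1 + 1/8·h[0] + 1/4·h[1] + 1/8·h[2] + 1/4·h[4]
  h[2] = 1 + 1/4·h[0] + 3/8·h[1] + 1/8·h[2] + 1/8·h[4]
  h[4] = 1 + 1/4·h[0] + 1/8·h[1] + 1/8·h[2] + 3/8·h[4]
Solving the 4×4 linear system over states ≠ 3 gives exactly h = [1792/351, 136/27, 1960/351, 0, 2024/351] (h[3] = 0 is the target).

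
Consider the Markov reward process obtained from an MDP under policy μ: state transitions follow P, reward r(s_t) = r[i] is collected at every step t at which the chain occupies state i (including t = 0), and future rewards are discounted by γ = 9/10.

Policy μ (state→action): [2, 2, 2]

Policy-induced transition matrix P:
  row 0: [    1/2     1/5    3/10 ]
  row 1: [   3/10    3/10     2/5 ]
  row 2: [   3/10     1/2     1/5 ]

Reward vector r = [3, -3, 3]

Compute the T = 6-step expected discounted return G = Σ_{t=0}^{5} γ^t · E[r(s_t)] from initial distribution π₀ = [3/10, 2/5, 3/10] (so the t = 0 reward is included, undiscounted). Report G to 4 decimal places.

t=0: π = [0.3000, 0.4000, 0.3000], E[r] = 0.6000, γ^t·E[r] = 0.600000, running G = 0.600000
t=1: π = [0.3600, 0.3300, 0.3100], E[r] = 1.0200, γ^t·E[r] = 0.918000, running G = 1.518000
t=2: π = [0.3720, 0.3260, 0.3020], E[r] = 1.0440, γ^t·E[r] = 0.845640, running G = 2.363640
t=3: π = [0.3744, 0.3232, 0.3024], E[r] = 1.0608, γ^t·E[r] = 0.773323, running G = 3.136963
t=4: π = [0.3749, 0.3230, 0.3021], E[r] = 1.0618, γ^t·E[r] = 0.696621, running G = 3.833584
t=5: π = [0.3750, 0.3229, 0.3021], E[r] = 1.0624, γ^t·E[r] = 0.627355, running G = 4.460939

G = 4.4609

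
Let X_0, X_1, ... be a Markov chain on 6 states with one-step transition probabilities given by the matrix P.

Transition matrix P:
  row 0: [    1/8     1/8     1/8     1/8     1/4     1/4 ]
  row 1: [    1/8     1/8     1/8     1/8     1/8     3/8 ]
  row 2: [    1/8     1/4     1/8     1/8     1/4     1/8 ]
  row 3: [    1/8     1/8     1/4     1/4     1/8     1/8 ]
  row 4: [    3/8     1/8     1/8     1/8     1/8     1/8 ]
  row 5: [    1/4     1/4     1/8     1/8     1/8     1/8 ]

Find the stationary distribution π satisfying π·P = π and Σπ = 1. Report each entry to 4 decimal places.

π = [0.1905, 0.1667, 0.1429, 0.1429, 0.1667, 0.1905]

Balance equations π_j = Σ_i π_i·P[i][j]:
  π_0 = 1/8·π_0 + 1/8·π_1 + 1/8·π_2 + 1/8·π_3 + 3/8·π_4 + 1/4·π_5
  π_1 = 1/8·π_0 + 1/8·π_1 + 1/4·π_2 + 1/8·π_3 + 1/8·π_4 + 1/4·π_5
  π_2 = 1/8·π_0 + 1/8·π_1 + 1/8·π_2 + 1/4·π_3 + 1/8·π_4 + 1/8·π_5
  π_3 = 1/8·π_0 + 1/8·π_1 + 1/8·π_2 + 1/4·π_3 + 1/8·π_4 + 1/8·π_5
  π_4 = 1/4·π_0 + 1/8·π_1 + 1/4·π_2 + 1/8·π_3 + 1/8·π_4 + 1/8·π_5
  normalize: π_0 + π_1 + π_2 + π_3 + π_4 + π_5 = 1
Solving the linear system gives exactly π = [4/21, 1/6, 1/7, 1/7, 1/6, 4/21].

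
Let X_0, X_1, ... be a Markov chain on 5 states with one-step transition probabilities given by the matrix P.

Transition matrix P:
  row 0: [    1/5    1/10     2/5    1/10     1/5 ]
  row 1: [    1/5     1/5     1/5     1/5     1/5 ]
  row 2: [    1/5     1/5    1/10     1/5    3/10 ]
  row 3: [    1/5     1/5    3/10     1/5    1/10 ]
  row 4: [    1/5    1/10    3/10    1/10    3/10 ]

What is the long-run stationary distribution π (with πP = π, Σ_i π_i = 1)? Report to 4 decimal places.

π = [0.2000, 0.1567, 0.2536, 0.1567, 0.2330]

Balance equations π_j = Σ_i π_i·P[i][j]:
  π_0 = 1/5·π_0 + 1/5·π_1 + 1/5·π_2 + 1/5·π_3 + 1/5·π_4
  π_1 = 1/10·π_0 + 1/5·π_1 + 1/5·π_2 + 1/5·π_3 + 1/10·π_4
  π_2 = 2/5·π_0 + 1/5·π_1 + 1/10·π_2 + 3/10·π_3 + 3/10·π_4
  π_3 = 1/10·π_0 + 1/5·π_1 + 1/5·π_2 + 1/5·π_3 + 1/10·π_4
  normalize: π_0 + π_1 + π_2 + π_3 + π_4 = 1
Solving the linear system gives exactly π = [1/5, 76/485, 123/485, 76/485, 113/485].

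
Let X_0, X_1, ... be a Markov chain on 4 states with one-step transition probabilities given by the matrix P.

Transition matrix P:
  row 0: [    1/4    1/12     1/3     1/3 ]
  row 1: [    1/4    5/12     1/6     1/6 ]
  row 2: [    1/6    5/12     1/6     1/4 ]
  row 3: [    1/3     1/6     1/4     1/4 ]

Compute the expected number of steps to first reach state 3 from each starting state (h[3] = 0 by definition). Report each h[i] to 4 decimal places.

h = [3.6923, 4.4923, 4.1846, 0.0000]

First-step conditioning: h[3] = 0; for i ≠ 3, h[i] = 1 + Σ_k P[i][k]·h[k].
  h[0] = 1 + 1/4·h[0] + 1/12·h[1] + 1/3·h[2]
  h[1] = 1 + 1/4·h[0] + 5/12·h[1] + 1/6·h[2]
  h[2] = 1 + 1/6·h[0] + 5/12·h[1] + 1/6·h[2]
Solving the 3×3 linear system over states ≠ 3 gives exactly h = [48/13, 292/65, 272/65, 0] (h[3] = 0 is the target).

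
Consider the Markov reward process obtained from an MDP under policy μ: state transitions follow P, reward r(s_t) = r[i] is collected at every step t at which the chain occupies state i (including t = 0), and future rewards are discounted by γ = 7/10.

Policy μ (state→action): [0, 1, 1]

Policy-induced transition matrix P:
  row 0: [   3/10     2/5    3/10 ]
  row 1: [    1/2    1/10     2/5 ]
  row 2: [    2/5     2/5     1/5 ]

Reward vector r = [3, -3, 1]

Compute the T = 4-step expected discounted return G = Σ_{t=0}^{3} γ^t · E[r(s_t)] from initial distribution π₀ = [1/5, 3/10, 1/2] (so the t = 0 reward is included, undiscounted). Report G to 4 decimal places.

G = 1.0657

t=0: π = [0.2000, 0.3000, 0.5000], E[r] = 0.2000, γ^t·E[r] = 0.200000, running G = 0.200000
t=1: π = [0.4100, 0.3100, 0.2800], E[r] = 0.5800, γ^t·E[r] = 0.406000, running G = 0.606000
t=2: π = [0.3900, 0.3070, 0.3030], E[r] = 0.5520, γ^t·E[r] = 0.270480, running G = 0.876480
t=3: π = [0.3917, 0.3079, 0.3004], E[r] = 0.5518, γ^t·E[r] = 0.189267, running G = 1.065747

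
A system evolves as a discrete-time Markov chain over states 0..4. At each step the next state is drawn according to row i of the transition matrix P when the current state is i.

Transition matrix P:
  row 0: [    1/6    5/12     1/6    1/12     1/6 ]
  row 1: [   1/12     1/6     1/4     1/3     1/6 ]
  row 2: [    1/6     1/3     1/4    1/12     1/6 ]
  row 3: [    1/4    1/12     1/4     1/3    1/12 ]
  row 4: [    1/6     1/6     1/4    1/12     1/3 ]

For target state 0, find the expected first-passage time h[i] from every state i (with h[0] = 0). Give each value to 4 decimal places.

h = [0.0000, 6.3818, 6.1091, 5.3455, 6.0545]

First-step conditioning: h[0] = 0; for i ≠ 0, h[i] = 1 + Σ_k P[i][k]·h[k].
  h[1] = 1 + 1/6·h[1] + 1/4·h[2] + 1/3·h[3] + 1/6·h[4]
  h[2] = 1 + 1/3·h[1] + 1/4·h[2] + 1/12·h[3] + 1/6·h[4]
  h[3] = 1 + 1/12·h[1] + 1/4·h[2] + 1/3·h[3] + 1/12·h[4]
  h[4] = 1 + 1/6·h[1] + 1/4·h[2] + 1/12·h[3] + 1/3·h[4]
Solving the 4×4 linear system over states ≠ 0 gives exactly h = [0, 351/55, 336/55, 294/55, 333/55] (h[0] = 0 is the target).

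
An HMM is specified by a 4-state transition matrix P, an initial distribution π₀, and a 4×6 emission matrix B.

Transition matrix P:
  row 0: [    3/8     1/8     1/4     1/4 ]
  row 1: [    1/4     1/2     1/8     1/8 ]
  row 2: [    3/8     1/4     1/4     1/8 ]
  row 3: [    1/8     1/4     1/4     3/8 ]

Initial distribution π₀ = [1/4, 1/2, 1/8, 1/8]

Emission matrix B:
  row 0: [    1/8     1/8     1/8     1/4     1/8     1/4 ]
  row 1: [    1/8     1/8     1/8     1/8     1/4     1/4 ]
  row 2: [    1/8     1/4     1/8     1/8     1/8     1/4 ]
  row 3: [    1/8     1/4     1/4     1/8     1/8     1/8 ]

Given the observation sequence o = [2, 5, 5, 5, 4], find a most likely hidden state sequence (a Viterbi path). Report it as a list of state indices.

t=0: δ = [3.125e-02, 6.250e-02, 1.562e-02, 3.125e-02]  (obs o_0=2)
t=1: δ = [3.906e-03, 7.812e-03, 1.953e-03, 1.465e-03]  ψ = [1, 1, 0, 3]  (obs o_1=5)
t=2: δ = [4.883e-04, 9.766e-04, 2.441e-04, 1.221e-04]  ψ = [1, 1, 0, 0]  (obs o_2=5)
t=3: δ = [6.104e-05, 1.221e-04, 3.052e-05, 1.526e-05]  ψ = [1, 1, 0, 0]  (obs o_3=5)
t=4: δ = [3.815e-06, 1.526e-05, 1.907e-06, 1.907e-06]  ψ = [1, 1, 0, 0]  (obs o_4=4)
backtrack: best end state = 1; path = [1, 1, 1, 1, 1]

path = [1, 1, 1, 1, 1]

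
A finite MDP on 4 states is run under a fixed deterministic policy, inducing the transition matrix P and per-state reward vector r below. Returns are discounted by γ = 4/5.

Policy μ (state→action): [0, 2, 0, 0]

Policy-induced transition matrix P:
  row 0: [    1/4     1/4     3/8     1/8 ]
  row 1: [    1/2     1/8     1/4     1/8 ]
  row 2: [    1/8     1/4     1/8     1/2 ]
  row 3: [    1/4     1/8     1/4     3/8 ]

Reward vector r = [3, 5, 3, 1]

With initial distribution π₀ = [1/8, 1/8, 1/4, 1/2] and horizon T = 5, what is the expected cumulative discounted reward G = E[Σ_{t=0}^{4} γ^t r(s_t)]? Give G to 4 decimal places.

G = 8.7229

t=0: π = [0.1250, 0.1250, 0.2500, 0.5000], E[r] = 2.2500, γ^t·E[r] = 2.250000, running G = 2.250000
t=1: π = [0.2500, 0.1719, 0.2344, 0.3438], E[r] = 2.6563, γ^t·E[r] = 2.125000, running G = 4.375000
t=2: π = [0.2637, 0.1855, 0.2520, 0.2988], E[r] = 2.7734, γ^t·E[r] = 1.775000, running G = 6.150000
t=3: π = [0.2649, 0.1895, 0.2515, 0.2942], E[r] = 2.7905, γ^t·E[r] = 1.428750, running G = 7.578750
t=4: π = [0.2659, 0.1895, 0.2517, 0.2928], E[r] = 2.7934, γ^t·E[r] = 1.144175, running G = 8.722925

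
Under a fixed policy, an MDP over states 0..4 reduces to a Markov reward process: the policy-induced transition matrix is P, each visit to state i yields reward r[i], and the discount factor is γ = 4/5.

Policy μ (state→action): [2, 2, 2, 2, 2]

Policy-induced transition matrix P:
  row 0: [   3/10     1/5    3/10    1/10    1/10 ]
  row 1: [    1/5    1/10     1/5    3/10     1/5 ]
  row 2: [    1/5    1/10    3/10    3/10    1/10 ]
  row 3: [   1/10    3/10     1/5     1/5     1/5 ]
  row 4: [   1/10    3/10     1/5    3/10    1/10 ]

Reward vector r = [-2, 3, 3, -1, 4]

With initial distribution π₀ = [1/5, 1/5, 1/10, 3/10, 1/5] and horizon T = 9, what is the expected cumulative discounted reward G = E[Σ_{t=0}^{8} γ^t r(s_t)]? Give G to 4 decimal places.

t=0: π = [0.2000, 0.2000, 0.1000, 0.3000, 0.2000], E[r] = 1.0000, γ^t·E[r] = 1.000000, running G = 1.000000
t=1: π = [0.1700, 0.2200, 0.2300, 0.2300, 0.1500], E[r] = 1.3800, γ^t·E[r] = 1.104000, running G = 2.104000
t=2: π = [0.1790, 0.1930, 0.2400, 0.2430, 0.1450], E[r] = 1.2780, γ^t·E[r] = 0.817920, running G = 2.921920
t=3: π = [0.1791, 0.1955, 0.2419, 0.2399, 0.1436], E[r] = 1.2885, γ^t·E[r] = 0.659712, running G = 3.581632
t=4: π = [0.1796, 0.1946, 0.2421, 0.2402, 0.1435], E[r] = 1.2850, γ^t·E[r] = 0.526328, running G = 4.107960
t=5: π = [0.1796, 0.1947, 0.2422, 0.2401, 0.1435], E[r] = 1.2853, γ^t·E[r] = 0.421163, running G = 4.529123
t=6: π = [0.1796, 0.1947, 0.2422, 0.2401, 0.1435], E[r] = 1.2852, γ^t·E[r] = 0.336895, running G = 4.866019
t=7: π = [0.1796, 0.1947, 0.2422, 0.2401, 0.1435], E[r] = 1.2852, γ^t·E[r] = 0.269518, running G = 5.135537
t=8: π = [0.1796, 0.1947, 0.2422, 0.2401, 0.1435], E[r] = 1.2852, γ^t·E[r] = 0.215614, running G = 5.351151

G = 5.3512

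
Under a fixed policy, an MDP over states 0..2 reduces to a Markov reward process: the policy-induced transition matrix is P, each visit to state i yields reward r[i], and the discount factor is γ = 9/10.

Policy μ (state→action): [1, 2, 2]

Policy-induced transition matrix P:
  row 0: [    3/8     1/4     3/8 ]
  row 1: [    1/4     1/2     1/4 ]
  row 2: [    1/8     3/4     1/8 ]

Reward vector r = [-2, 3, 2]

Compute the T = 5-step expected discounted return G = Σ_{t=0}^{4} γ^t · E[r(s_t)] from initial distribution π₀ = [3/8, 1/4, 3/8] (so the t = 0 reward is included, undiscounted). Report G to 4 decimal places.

t=0: π = [0.3750, 0.2500, 0.3750], E[r] = 0.7500, γ^t·E[r] = 0.750000, running G = 0.750000
t=1: π = [0.2500, 0.5000, 0.2500], E[r] = 1.5000, γ^t·E[r] = 1.350000, running G = 2.100000
t=2: π = [0.2500, 0.5000, 0.2500], E[r] = 1.5000, γ^t·E[r] = 1.215000, running G = 3.315000
t=3: π = [0.2500, 0.5000, 0.2500], E[r] = 1.5000, γ^t·E[r] = 1.093500, running G = 4.408500
t=4: π = [0.2500, 0.5000, 0.2500], E[r] = 1.5000, γ^t·E[r] = 0.984150, running G = 5.392650

G = 5.3927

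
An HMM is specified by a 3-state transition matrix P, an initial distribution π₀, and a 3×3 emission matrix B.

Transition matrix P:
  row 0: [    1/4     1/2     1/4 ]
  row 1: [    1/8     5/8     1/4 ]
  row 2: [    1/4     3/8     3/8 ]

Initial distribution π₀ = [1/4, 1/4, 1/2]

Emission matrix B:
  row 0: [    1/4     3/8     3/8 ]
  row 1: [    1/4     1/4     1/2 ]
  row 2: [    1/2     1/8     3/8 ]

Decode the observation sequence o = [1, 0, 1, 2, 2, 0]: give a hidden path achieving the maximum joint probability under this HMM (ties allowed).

t=0: δ = [9.375e-02, 6.250e-02, 6.250e-02]  (obs o_0=1)
t=1: δ = [5.859e-03, 1.172e-02, 1.172e-02]  ψ = [0, 0, 0]  (obs o_1=0)
t=2: δ = [1.099e-03, 1.831e-03, 5.493e-04]  ψ = [2, 1, 2]  (obs o_2=1)
t=3: δ = [1.030e-04, 5.722e-04, 1.717e-04]  ψ = [0, 1, 1]  (obs o_3=2)
t=4: δ = [2.682e-05, 1.788e-04, 5.364e-05]  ψ = [1, 1, 1]  (obs o_4=2)
t=5: δ = [5.588e-06, 2.794e-05, 2.235e-05]  ψ = [1, 1, 1]  (obs o_5=0)
backtrack: best end state = 1; path = [0, 1, 1, 1, 1, 1]

path = [0, 1, 1, 1, 1, 1]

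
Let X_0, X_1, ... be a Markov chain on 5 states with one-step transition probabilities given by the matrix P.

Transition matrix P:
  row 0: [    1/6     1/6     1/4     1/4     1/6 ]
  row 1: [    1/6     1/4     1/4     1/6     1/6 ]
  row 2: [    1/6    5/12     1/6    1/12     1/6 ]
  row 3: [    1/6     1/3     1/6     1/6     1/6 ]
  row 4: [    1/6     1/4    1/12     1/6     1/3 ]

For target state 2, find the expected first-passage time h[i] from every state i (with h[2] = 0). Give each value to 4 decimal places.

h = [4.9943, 4.9598, 0.0000, 5.3731, 5.9518]

First-step conditioning: h[2] = 0; for i ≠ 2, h[i] = 1 + Σ_k P[i][k]·h[k].
  h[0] = 1 + 1/6·h[0] + 1/6·h[1] + 1/4·h[3] + 1/6·h[4]
  h[1] = 1 + 1/6·h[0] + 1/4·h[1] + 1/6·h[3] + 1/6·h[4]
  h[3] = 1 + 1/6·h[0] + 1/3·h[1] + 1/6·h[3] + 1/6·h[4]
  h[4] = 1 + 1/6·h[0] + 1/4·h[1] + 1/6·h[3] + 1/3·h[4]
Solving the 4×4 linear system over states ≠ 2 gives exactly h = [4350/871, 4320/871, 0, 360/67, 5184/871] (h[2] = 0 is the target).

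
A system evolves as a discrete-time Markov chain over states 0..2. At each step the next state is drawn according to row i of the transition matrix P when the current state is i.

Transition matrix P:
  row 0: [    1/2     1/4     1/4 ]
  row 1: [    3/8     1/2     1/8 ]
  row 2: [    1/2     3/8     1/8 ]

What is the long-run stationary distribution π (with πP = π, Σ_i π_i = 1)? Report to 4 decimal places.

Balance equations π_j = Σ_i π_i·P[i][j]:
  π_0 = 1/2·π_0 + 3/8·π_1 + 1/2·π_2
  π_1 = 1/4·π_0 + 1/2·π_1 + 3/8·π_2
  normalize: π_0 + π_1 + π_2 = 1
Solving the linear system gives exactly π = [5/11, 4/11, 2/11].

π = [0.4545, 0.3636, 0.1818]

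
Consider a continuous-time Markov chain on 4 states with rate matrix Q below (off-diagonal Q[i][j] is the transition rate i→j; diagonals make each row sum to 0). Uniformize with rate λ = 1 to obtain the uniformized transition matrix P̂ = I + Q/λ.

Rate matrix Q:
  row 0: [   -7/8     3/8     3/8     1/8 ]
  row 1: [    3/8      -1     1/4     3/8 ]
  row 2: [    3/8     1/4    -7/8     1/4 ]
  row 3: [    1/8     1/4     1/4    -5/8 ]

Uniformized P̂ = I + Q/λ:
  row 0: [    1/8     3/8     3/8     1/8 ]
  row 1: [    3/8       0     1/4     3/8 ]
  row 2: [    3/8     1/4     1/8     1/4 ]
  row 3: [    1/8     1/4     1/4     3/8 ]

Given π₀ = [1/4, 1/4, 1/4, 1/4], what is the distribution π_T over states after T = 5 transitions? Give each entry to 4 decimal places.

π = [0.2435, 0.2242, 0.2492, 0.2830]

t=0: π = [0.2500, 0.2500, 0.2500, 0.2500]
t=1: π = [0.2500, 0.2188, 0.2500, 0.2813]
t=2: π = [0.2422, 0.2266, 0.2500, 0.2813]
t=3: π = [0.2441, 0.2236, 0.2490, 0.2832]
t=4: π = [0.2432, 0.2246, 0.2494, 0.2828]
t=5: π = [0.2435, 0.2242, 0.2492, 0.2830]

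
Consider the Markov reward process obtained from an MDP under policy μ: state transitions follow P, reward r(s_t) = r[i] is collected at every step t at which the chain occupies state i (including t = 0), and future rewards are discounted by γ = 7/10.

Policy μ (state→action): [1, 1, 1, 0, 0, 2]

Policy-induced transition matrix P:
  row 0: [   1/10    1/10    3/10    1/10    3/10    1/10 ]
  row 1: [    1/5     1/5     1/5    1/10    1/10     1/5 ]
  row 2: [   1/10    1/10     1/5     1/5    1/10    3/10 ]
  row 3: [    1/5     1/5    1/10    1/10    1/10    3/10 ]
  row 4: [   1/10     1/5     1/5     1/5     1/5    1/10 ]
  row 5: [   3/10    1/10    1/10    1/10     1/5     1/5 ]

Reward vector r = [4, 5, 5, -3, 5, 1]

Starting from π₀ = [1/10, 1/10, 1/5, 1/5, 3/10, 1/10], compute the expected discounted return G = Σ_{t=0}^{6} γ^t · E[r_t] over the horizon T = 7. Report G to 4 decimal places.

t=0: π = [0.1000, 0.1000, 0.2000, 0.2000, 0.3000, 0.1000], E[r] = 2.9000, γ^t·E[r] = 2.900000, running G = 2.900000
t=1: π = [0.1500, 0.1600, 0.1800, 0.1500, 0.1600, 0.2000], E[r] = 2.8500, γ^t·E[r] = 1.995000, running G = 4.895000
t=2: π = [0.1710, 0.1470, 0.1800, 0.1340, 0.1660, 0.2020], E[r] = 2.9490, γ^t·E[r] = 1.445010, running G = 6.340010
t=3: π = [0.1685, 0.1447, 0.1835, 0.1346, 0.1710, 0.1977], E[r] = 2.9639, γ^t·E[r] = 1.016618, running G = 7.356628
t=4: π = [0.1675, 0.1450, 0.1836, 0.1355, 0.1706, 0.1979], E[r] = 2.9575, γ^t·E[r] = 0.710093, running G = 8.066721
t=5: π = [0.1676, 0.1451, 0.1834, 0.1354, 0.1703, 0.1981], E[r] = 2.9566, γ^t·E[r] = 0.496918, running G = 8.563640
t=6: π = [0.1677, 0.1451, 0.1834, 0.1354, 0.1704, 0.1981], E[r] = 2.9570, γ^t·E[r] = 0.347885, running G = 8.911524

G = 8.9115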